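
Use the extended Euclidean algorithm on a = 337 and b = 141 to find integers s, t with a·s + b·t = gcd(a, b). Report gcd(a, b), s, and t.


Euclidean algorithm on (337, 141) — divide until remainder is 0:
  337 = 2 · 141 + 55
  141 = 2 · 55 + 31
  55 = 1 · 31 + 24
  31 = 1 · 24 + 7
  24 = 3 · 7 + 3
  7 = 2 · 3 + 1
  3 = 3 · 1 + 0
gcd(337, 141) = 1.
Track Bezout coefficients alongside the remainders: start with r₀ = 337 = a·1 + b·0 (s = 1, t = 0) and r₁ = 141 = a·0 + b·1 (s = 0, t = 1); each new remainder r_{k+1} = r_{k-1} − q_k·r_k inherits s_{k+1} = s_{k-1} − q_k·s_k, t_{k+1} = t_{k-1} − q_k·t_k, so r_k = a·s_k + b·t_k at every step:
  q = 2: r = 55, s = 1 − 2·0 = 1, t = 0 − 2·1 = -2  (check: 337·1 + 141·(-2) = 55)
  q = 2: r = 31, s = 0 − 2·1 = -2, t = 1 − 2·(-2) = 5  (check: 337·(-2) + 141·5 = 31)
  q = 1: r = 24, s = 1 − 1·(-2) = 3, t = -2 − 1·5 = -7  (check: 337·3 + 141·(-7) = 24)
  q = 1: r = 7, s = -2 − 1·3 = -5, t = 5 − 1·(-7) = 12  (check: 337·(-5) + 141·12 = 7)
  q = 3: r = 3, s = 3 − 3·(-5) = 18, t = -7 − 3·12 = -43  (check: 337·18 + 141·(-43) = 3)
  q = 2: r = 1, s = -5 − 2·18 = -41, t = 12 − 2·(-43) = 98  (check: 337·(-41) + 141·98 = 1)
The row with r = 1 (the gcd) gives the Bezout coefficients s = -41, t = 98.
Result: 337 · (-41) + 141 · (98) = 1.

gcd(337, 141) = 1; s = -41, t = 98 (check: 337·(-41) + 141·98 = 1).


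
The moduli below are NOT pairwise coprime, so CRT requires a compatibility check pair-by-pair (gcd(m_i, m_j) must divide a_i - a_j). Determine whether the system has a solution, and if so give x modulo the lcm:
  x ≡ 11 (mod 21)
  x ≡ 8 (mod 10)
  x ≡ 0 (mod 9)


Moduli 21, 10, 9 are not pairwise coprime, so CRT works modulo lcm(m_i) when all pairwise compatibility conditions hold.
Pairwise compatibility: gcd(m_i, m_j) must divide a_i - a_j for every pair.
Merge one congruence at a time:
  Start: x ≡ 11 (mod 21).
  Combine with x ≡ 8 (mod 10): gcd(21, 10) = 1; 8 - 11 = -3, which IS divisible by 1, so compatible.
    Write x = 11 + 21·t and substitute into x ≡ 8 (mod 10): 21·t ≡ 8 − 11 = -3 (mod 10).
    Reduce coefficients mod 10: 1·t ≡ 7 (mod 10).
    So t ≡ 7 (mod 10).
    Then x = 11 + 21·7 = 158, valid modulo lcm(21, 10) = 210: x ≡ 158 (mod 210).
  Combine with x ≡ 0 (mod 9): gcd(210, 9) = 3, and 0 - 158 = -158 is NOT divisible by 3.
    ⇒ system is inconsistent (no integer solution).

No solution (the system is inconsistent).


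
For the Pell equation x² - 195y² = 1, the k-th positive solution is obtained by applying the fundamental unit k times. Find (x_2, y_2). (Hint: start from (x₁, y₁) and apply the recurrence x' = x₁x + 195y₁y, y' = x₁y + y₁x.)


Step 1: Find the fundamental solution (x₁, y₁) of x² - 195y² = 1.
  Expand √195 as a continued fraction. a₀ = ⌊√195⌋ = 13; iterate m_{k+1} = d_k·a_k − m_k, d_{k+1} = (195 − m_{k+1}²)/d_k, a_{k+1} = ⌊(a₀ + m_{k+1})/d_{k+1}⌋ (starting m₀ = 0, d₀ = 1), with convergents p_k = a_k·p_{k-1} + p_{k-2}, q_k = a_k·q_{k-1} + q_{k-2} (p₋₁ = 1, q₋₁ = 0):
  k = 0: a₀ = 13; p₀/q₀ = 13/1; p₀² − 195·q₀² = 169 − 195 = -26.
  k = 1: m = 13, d = 26, a = ⌊(13 + 13)/26⌋ = 1; p/q = (1·13 + 1)/(1·1 + 0) = 14/1; p² − 195·q² = 196 − 195 = 1.
  The first convergent with p² − 195·q² = 1 gives the fundamental solution (x₁, y₁) = (14, 1).
Step 2: Apply the recurrence (x_{n+1}, y_{n+1}) = (x₁x_n + 195y₁y_n, x₁y_n + y₁x_n) repeatedly.
  From (x_1, y_1) = (14, 1): x_2 = 14·14 + 195·1·1 = 391; y_2 = 14·1 + 1·14 = 28.
Step 3: Verify x_2² - 195·y_2² = 152881 - 152880 = 1 (should be 1). ✓

(x_1, y_1) = (14, 1); (x_2, y_2) = (391, 28).


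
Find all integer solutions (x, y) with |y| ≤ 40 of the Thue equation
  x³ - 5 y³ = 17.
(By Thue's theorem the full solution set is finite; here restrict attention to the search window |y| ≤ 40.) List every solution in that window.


The equation is x³ - 5y³ = 17. For fixed y, x³ = 5·y³ + 17, so a solution requires the RHS to be a perfect cube.
Strategy: iterate y from -40 to 40, compute RHS = 5·y³ + 17, and check whether it is a (positive or negative) perfect cube.
Check small values of y:
  y = 0: RHS = 17 is not a perfect cube.
  y = 1: RHS = 22 is not a perfect cube.
  y = -1: RHS = 12 is not a perfect cube.
  y = 2: RHS = 57 is not a perfect cube.
  y = -2: RHS = -23 is not a perfect cube.
  y = 3: RHS = 152 is not a perfect cube.
  y = -3: RHS = -118 is not a perfect cube.
Continuing the search up to |y| = 40 finds no solutions either.
No (x, y) in the scanned range satisfies the equation.

No integer solutions with |y| ≤ 40.


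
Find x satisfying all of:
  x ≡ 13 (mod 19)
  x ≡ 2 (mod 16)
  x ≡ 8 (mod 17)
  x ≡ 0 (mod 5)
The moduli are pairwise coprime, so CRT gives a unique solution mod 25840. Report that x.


Product of moduli M = 19 · 16 · 17 · 5 = 25840.
Merge one congruence at a time:
  Start: x ≡ 13 (mod 19).
  Combine with x ≡ 2 (mod 16); new modulus lcm = 304.
    Write x = 13 + 19·t and substitute into x ≡ 2 (mod 16): 19·t ≡ 2 − 13 = -11 (mod 16).
    Reduce coefficients mod 16: 3·t ≡ 5 (mod 16).
    The inverse of 3 mod 16 is 11 (since 3·11 = 33 = 2·16 + 1), so t ≡ 11·5 = 55 ≡ 7 (mod 16).
    Then x = 13 + 19·7 = 146, valid modulo lcm(19, 16) = 304: x ≡ 146 (mod 304).
  Combine with x ≡ 8 (mod 17); new modulus lcm = 5168.
    Write x = 146 + 304·t and substitute into x ≡ 8 (mod 17): 304·t ≡ 8 − 146 = -138 (mod 17).
    Reduce coefficients mod 17: 15·t ≡ 15 (mod 17).
    The inverse of 15 mod 17 is 8 (since 15·8 = 120 = 7·17 + 1), so t ≡ 8·15 = 120 ≡ 1 (mod 17).
    Then x = 146 + 304·1 = 450, valid modulo lcm(304, 17) = 5168: x ≡ 450 (mod 5168).
  Combine with x ≡ 0 (mod 5); new modulus lcm = 25840.
    Write x = 450 + 5168·t and substitute into x ≡ 0 (mod 5): 5168·t ≡ 0 − 450 = -450 (mod 5).
    Reduce coefficients mod 5: 3·t ≡ 0 (mod 5).
    The inverse of 3 mod 5 is 2 (since 3·2 = 6 = 1·5 + 1), so t ≡ 2·0 = 0 ≡ 0 (mod 5).
    Then x = 450 + 5168·0 = 450, valid modulo lcm(5168, 5) = 25840: x ≡ 450 (mod 25840).
Verify against each original: 450 mod 19 = 13, 450 mod 16 = 2, 450 mod 17 = 8, 450 mod 5 = 0.

x ≡ 450 (mod 25840).


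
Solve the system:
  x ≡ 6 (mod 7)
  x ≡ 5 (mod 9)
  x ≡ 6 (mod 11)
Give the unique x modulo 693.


Moduli 7, 9, 11 are pairwise coprime; by CRT there is a unique solution modulo M = 7 · 9 · 11 = 693.
Solve pairwise, accumulating the modulus:
  Start with x ≡ 6 (mod 7).
  Combine with x ≡ 5 (mod 9): since gcd(7, 9) = 1, we get a unique residue mod 63.
    Write x = 6 + 7·t and substitute into x ≡ 5 (mod 9): 7·t ≡ 5 − 6 = -1 (mod 9).
    Reduce coefficients mod 9: 7·t ≡ 8 (mod 9).
    The inverse of 7 mod 9 is 4 (since 7·4 = 28 = 3·9 + 1), so t ≡ 4·8 = 32 ≡ 5 (mod 9).
    Then x = 6 + 7·5 = 41, valid modulo lcm(7, 9) = 63: x ≡ 41 (mod 63).
  Combine with x ≡ 6 (mod 11): since gcd(63, 11) = 1, we get a unique residue mod 693.
    Write x = 41 + 63·t and substitute into x ≡ 6 (mod 11): 63·t ≡ 6 − 41 = -35 (mod 11).
    Reduce coefficients mod 11: 8·t ≡ 9 (mod 11).
    The inverse of 8 mod 11 is 7 (since 8·7 = 56 = 5·11 + 1), so t ≡ 7·9 = 63 ≡ 8 (mod 11).
    Then x = 41 + 63·8 = 545, valid modulo lcm(63, 11) = 693: x ≡ 545 (mod 693).
Verify: 545 mod 7 = 6 ✓, 545 mod 9 = 5 ✓, 545 mod 11 = 6 ✓.

x ≡ 545 (mod 693).


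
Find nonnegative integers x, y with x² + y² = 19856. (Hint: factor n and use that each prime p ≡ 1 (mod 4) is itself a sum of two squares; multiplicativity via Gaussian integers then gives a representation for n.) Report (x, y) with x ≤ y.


Step 1: Factor n = 19856 = 2^4 · 17 · 73.
Step 2: Check the mod-4 condition on each prime factor: 2 = 2 (special); 17 ≡ 1 (mod 4), exponent 1; 73 ≡ 1 (mod 4), exponent 1.
All primes ≡ 3 (mod 4) appear to even exponent (or don't appear), so by the two-squares theorem n IS expressible as a sum of two squares.
Step 3: Build a representation. Group n = k² · m with k = 4 and m = 17 · 73 = 1241 (a product of primes ≡ 1 (mod 4)); a representation of m scales to one of n via (k·x)² + (k·y)² = k²(x² + y²). Each prime p ≡ 1 (mod 4) is itself a sum of two squares; find a² by testing p − a² for a perfect square:
  17: 17 − 1² = 16 = 4² ⇒ 17 = 1² + 4².
  73: 73 − 1² = 72, 73 − 2² = 69, 73 − 3² = 64 = 8² ⇒ 73 = 3² + 8².
  Combine using the Brahmagupta–Fibonacci identity (a² + b²)(c² + d²) = (ac − bd)² + (ad + bc)² = (ac + bd)² + (ad − bc)²:
  17 · 73 = 1241: from (1² + 4²)(3² + 8²), take (1·3 − 4·8, 1·8 + 4·3) = (3 − 32, 8 + 12) = (-29, 20); dropping signs (only squares matter) gives (29, 20); check 29² + 20² = 841 + 400 = 1241 ✓.
  Scale by k = 4: (4·29, 4·20) = (116, 80).
Step 4: Order so x ≤ y and verify: 80² + 116² = 6400 + 13456 = 19856 = n. ✓

n = 19856 = 80² + 116² (one valid representation with x ≤ y).


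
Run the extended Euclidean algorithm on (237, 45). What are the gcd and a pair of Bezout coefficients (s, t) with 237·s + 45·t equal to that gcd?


Euclidean algorithm on (237, 45) — divide until remainder is 0:
  237 = 5 · 45 + 12
  45 = 3 · 12 + 9
  12 = 1 · 9 + 3
  9 = 3 · 3 + 0
gcd(237, 45) = 3.
Track Bezout coefficients alongside the remainders: start with r₀ = 237 = a·1 + b·0 (s = 1, t = 0) and r₁ = 45 = a·0 + b·1 (s = 0, t = 1); each new remainder r_{k+1} = r_{k-1} − q_k·r_k inherits s_{k+1} = s_{k-1} − q_k·s_k, t_{k+1} = t_{k-1} − q_k·t_k, so r_k = a·s_k + b·t_k at every step:
  q = 5: r = 12, s = 1 − 5·0 = 1, t = 0 − 5·1 = -5  (check: 237·1 + 45·(-5) = 12)
  q = 3: r = 9, s = 0 − 3·1 = -3, t = 1 − 3·(-5) = 16  (check: 237·(-3) + 45·16 = 9)
  q = 1: r = 3, s = 1 − 1·(-3) = 4, t = -5 − 1·16 = -21  (check: 237·4 + 45·(-21) = 3)
The row with r = 3 (the gcd) gives the Bezout coefficients s = 4, t = -21.
Result: 237 · (4) + 45 · (-21) = 3.

gcd(237, 45) = 3; s = 4, t = -21 (check: 237·4 + 45·(-21) = 3).


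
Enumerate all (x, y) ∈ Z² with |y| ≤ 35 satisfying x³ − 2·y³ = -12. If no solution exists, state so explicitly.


The equation is x³ - 2y³ = -12. For fixed y, x³ = 2·y³ − 12, so a solution requires the RHS to be a perfect cube.
Strategy: iterate y from -35 to 35, compute RHS = 2·y³ − 12, and check whether it is a (positive or negative) perfect cube.
Check small values of y:
  y = 0: RHS = -12 is not a perfect cube.
  y = 1: RHS = -10 is not a perfect cube.
  y = -1: RHS = -14 is not a perfect cube.
  y = 2: RHS = 4 is not a perfect cube.
  y = -2: RHS = -28 is not a perfect cube.
  y = 3: RHS = 42 is not a perfect cube.
  y = -3: RHS = -66 is not a perfect cube.
Continuing the search up to |y| = 35 finds no solutions either.
No (x, y) in the scanned range satisfies the equation.

No integer solutions with |y| ≤ 35.


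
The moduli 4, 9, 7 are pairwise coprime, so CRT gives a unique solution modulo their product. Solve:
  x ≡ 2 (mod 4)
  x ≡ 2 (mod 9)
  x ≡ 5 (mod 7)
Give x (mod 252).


Moduli 4, 9, 7 are pairwise coprime; by CRT there is a unique solution modulo M = 4 · 9 · 7 = 252.
Solve pairwise, accumulating the modulus:
  Start with x ≡ 2 (mod 4).
  Combine with x ≡ 2 (mod 9): since gcd(4, 9) = 1, we get a unique residue mod 36.
    Write x = 2 + 4·t and substitute into x ≡ 2 (mod 9): 4·t ≡ 2 − 2 = 0 (mod 9).
    The inverse of 4 mod 9 is 7 (since 4·7 = 28 = 3·9 + 1), so t ≡ 7·0 = 0 ≡ 0 (mod 9).
    Then x = 2 + 4·0 = 2, valid modulo lcm(4, 9) = 36: x ≡ 2 (mod 36).
  Combine with x ≡ 5 (mod 7): since gcd(36, 7) = 1, we get a unique residue mod 252.
    Write x = 2 + 36·t and substitute into x ≡ 5 (mod 7): 36·t ≡ 5 − 2 = 3 (mod 7).
    Reduce coefficients mod 7: 1·t ≡ 3 (mod 7).
    So t ≡ 3 (mod 7).
    Then x = 2 + 36·3 = 110, valid modulo lcm(36, 7) = 252: x ≡ 110 (mod 252).
Verify: 110 mod 4 = 2 ✓, 110 mod 9 = 2 ✓, 110 mod 7 = 5 ✓.

x ≡ 110 (mod 252).


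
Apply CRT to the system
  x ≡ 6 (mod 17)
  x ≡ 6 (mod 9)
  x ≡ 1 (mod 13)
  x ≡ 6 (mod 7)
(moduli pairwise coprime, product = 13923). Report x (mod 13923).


Product of moduli M = 17 · 9 · 13 · 7 = 13923.
Merge one congruence at a time:
  Start: x ≡ 6 (mod 17).
  Combine with x ≡ 6 (mod 9); new modulus lcm = 153.
    Write x = 6 + 17·t and substitute into x ≡ 6 (mod 9): 17·t ≡ 6 − 6 = 0 (mod 9).
    Reduce coefficients mod 9: 8·t ≡ 0 (mod 9).
    The inverse of 8 mod 9 is 8 (since 8·8 = 64 = 7·9 + 1), so t ≡ 8·0 = 0 ≡ 0 (mod 9).
    Then x = 6 + 17·0 = 6, valid modulo lcm(17, 9) = 153: x ≡ 6 (mod 153).
  Combine with x ≡ 1 (mod 13); new modulus lcm = 1989.
    Write x = 6 + 153·t and substitute into x ≡ 1 (mod 13): 153·t ≡ 1 − 6 = -5 (mod 13).
    Reduce coefficients mod 13: 10·t ≡ 8 (mod 13).
    The inverse of 10 mod 13 is 4 (since 10·4 = 40 = 3·13 + 1), so t ≡ 4·8 = 32 ≡ 6 (mod 13).
    Then x = 6 + 153·6 = 924, valid modulo lcm(153, 13) = 1989: x ≡ 924 (mod 1989).
  Combine with x ≡ 6 (mod 7); new modulus lcm = 13923.
    Write x = 924 + 1989·t and substitute into x ≡ 6 (mod 7): 1989·t ≡ 6 − 924 = -918 (mod 7).
    Reduce coefficients mod 7: 1·t ≡ 6 (mod 7).
    So t ≡ 6 (mod 7).
    Then x = 924 + 1989·6 = 12858, valid modulo lcm(1989, 7) = 13923: x ≡ 12858 (mod 13923).
Verify against each original: 12858 mod 17 = 6, 12858 mod 9 = 6, 12858 mod 13 = 1, 12858 mod 7 = 6.

x ≡ 12858 (mod 13923).


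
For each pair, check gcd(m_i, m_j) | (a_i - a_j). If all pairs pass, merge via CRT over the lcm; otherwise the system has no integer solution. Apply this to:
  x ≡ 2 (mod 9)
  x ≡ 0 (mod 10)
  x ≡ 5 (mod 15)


Moduli 9, 10, 15 are not pairwise coprime, so CRT works modulo lcm(m_i) when all pairwise compatibility conditions hold.
Pairwise compatibility: gcd(m_i, m_j) must divide a_i - a_j for every pair.
Merge one congruence at a time:
  Start: x ≡ 2 (mod 9).
  Combine with x ≡ 0 (mod 10): gcd(9, 10) = 1; 0 - 2 = -2, which IS divisible by 1, so compatible.
    Write x = 2 + 9·t and substitute into x ≡ 0 (mod 10): 9·t ≡ 0 − 2 = -2 (mod 10).
    Reduce coefficients mod 10: 9·t ≡ 8 (mod 10).
    The inverse of 9 mod 10 is 9 (since 9·9 = 81 = 8·10 + 1), so t ≡ 9·8 = 72 ≡ 2 (mod 10).
    Then x = 2 + 9·2 = 20, valid modulo lcm(9, 10) = 90: x ≡ 20 (mod 90).
  Combine with x ≡ 5 (mod 15): gcd(90, 15) = 15; 5 - 20 = -15, which IS divisible by 15, so compatible.
    Write x = 20 + 90·t and substitute into x ≡ 5 (mod 15): 90·t ≡ 5 − 20 = -15 (mod 15).
    Divide the congruence (and modulus) by g = 15: 6·t ≡ -1 (mod 1).
    Modulo 1 every t works; take t = 0.
    Then x = 20 + 90·0 = 20, valid modulo lcm(90, 15) = 90: x ≡ 20 (mod 90).
Verify: 20 mod 9 = 2, 20 mod 10 = 0, 20 mod 15 = 5.

x ≡ 20 (mod 90).


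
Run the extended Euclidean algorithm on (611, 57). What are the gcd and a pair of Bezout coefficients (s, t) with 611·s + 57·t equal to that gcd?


Euclidean algorithm on (611, 57) — divide until remainder is 0:
  611 = 10 · 57 + 41
  57 = 1 · 41 + 16
  41 = 2 · 16 + 9
  16 = 1 · 9 + 7
  9 = 1 · 7 + 2
  7 = 3 · 2 + 1
  2 = 2 · 1 + 0
gcd(611, 57) = 1.
Track Bezout coefficients alongside the remainders: start with r₀ = 611 = a·1 + b·0 (s = 1, t = 0) and r₁ = 57 = a·0 + b·1 (s = 0, t = 1); each new remainder r_{k+1} = r_{k-1} − q_k·r_k inherits s_{k+1} = s_{k-1} − q_k·s_k, t_{k+1} = t_{k-1} − q_k·t_k, so r_k = a·s_k + b·t_k at every step:
  q = 10: r = 41, s = 1 − 10·0 = 1, t = 0 − 10·1 = -10  (check: 611·1 + 57·(-10) = 41)
  q = 1: r = 16, s = 0 − 1·1 = -1, t = 1 − 1·(-10) = 11  (check: 611·(-1) + 57·11 = 16)
  q = 2: r = 9, s = 1 − 2·(-1) = 3, t = -10 − 2·11 = -32  (check: 611·3 + 57·(-32) = 9)
  q = 1: r = 7, s = -1 − 1·3 = -4, t = 11 − 1·(-32) = 43  (check: 611·(-4) + 57·43 = 7)
  q = 1: r = 2, s = 3 − 1·(-4) = 7, t = -32 − 1·43 = -75  (check: 611·7 + 57·(-75) = 2)
  q = 3: r = 1, s = -4 − 3·7 = -25, t = 43 − 3·(-75) = 268  (check: 611·(-25) + 57·268 = 1)
The row with r = 1 (the gcd) gives the Bezout coefficients s = -25, t = 268.
Result: 611 · (-25) + 57 · (268) = 1.

gcd(611, 57) = 1; s = -25, t = 268 (check: 611·(-25) + 57·268 = 1).


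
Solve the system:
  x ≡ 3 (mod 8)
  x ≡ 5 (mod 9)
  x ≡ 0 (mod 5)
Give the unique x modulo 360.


Moduli 8, 9, 5 are pairwise coprime; by CRT there is a unique solution modulo M = 8 · 9 · 5 = 360.
Solve pairwise, accumulating the modulus:
  Start with x ≡ 3 (mod 8).
  Combine with x ≡ 5 (mod 9): since gcd(8, 9) = 1, we get a unique residue mod 72.
    Write x = 3 + 8·t and substitute into x ≡ 5 (mod 9): 8·t ≡ 5 − 3 = 2 (mod 9).
    The inverse of 8 mod 9 is 8 (since 8·8 = 64 = 7·9 + 1), so t ≡ 8·2 = 16 ≡ 7 (mod 9).
    Then x = 3 + 8·7 = 59, valid modulo lcm(8, 9) = 72: x ≡ 59 (mod 72).
  Combine with x ≡ 0 (mod 5): since gcd(72, 5) = 1, we get a unique residue mod 360.
    Write x = 59 + 72·t and substitute into x ≡ 0 (mod 5): 72·t ≡ 0 − 59 = -59 (mod 5).
    Reduce coefficients mod 5: 2·t ≡ 1 (mod 5).
    The inverse of 2 mod 5 is 3 (since 2·3 = 6 = 1·5 + 1), so t ≡ 3·1 = 3 ≡ 3 (mod 5).
    Then x = 59 + 72·3 = 275, valid modulo lcm(72, 5) = 360: x ≡ 275 (mod 360).
Verify: 275 mod 8 = 3 ✓, 275 mod 9 = 5 ✓, 275 mod 5 = 0 ✓.

x ≡ 275 (mod 360).


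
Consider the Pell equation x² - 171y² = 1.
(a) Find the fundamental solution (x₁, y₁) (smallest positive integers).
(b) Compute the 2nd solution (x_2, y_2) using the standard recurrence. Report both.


Step 1: Find the fundamental solution (x₁, y₁) of x² - 171y² = 1.
  Expand √171 as a continued fraction. a₀ = ⌊√171⌋ = 13; iterate m_{k+1} = d_k·a_k − m_k, d_{k+1} = (171 − m_{k+1}²)/d_k, a_{k+1} = ⌊(a₀ + m_{k+1})/d_{k+1}⌋ (starting m₀ = 0, d₀ = 1), with convergents p_k = a_k·p_{k-1} + p_{k-2}, q_k = a_k·q_{k-1} + q_{k-2} (p₋₁ = 1, q₋₁ = 0):
  k = 0: a₀ = 13; p₀/q₀ = 13/1; p₀² − 171·q₀² = 169 − 171 = -2.
  k = 1: m = 13, d = 2, a = ⌊(13 + 13)/2⌋ = 13; p/q = (13·13 + 1)/(13·1 + 0) = 170/13; p² − 171·q² = 28900 − 28899 = 1.
  The first convergent with p² − 171·q² = 1 gives the fundamental solution (x₁, y₁) = (170, 13).
Step 2: Apply the recurrence (x_{n+1}, y_{n+1}) = (x₁x_n + 171y₁y_n, x₁y_n + y₁x_n) repeatedly.
  From (x_1, y_1) = (170, 13): x_2 = 170·170 + 171·13·13 = 57799; y_2 = 170·13 + 13·170 = 4420.
Step 3: Verify x_2² - 171·y_2² = 3340724401 - 3340724400 = 1 (should be 1). ✓

(x_1, y_1) = (170, 13); (x_2, y_2) = (57799, 4420).


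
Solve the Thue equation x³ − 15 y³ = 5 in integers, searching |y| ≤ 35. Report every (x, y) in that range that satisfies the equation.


The equation is x³ - 15y³ = 5. For fixed y, x³ = 15·y³ + 5, so a solution requires the RHS to be a perfect cube.
Strategy: iterate y from -35 to 35, compute RHS = 15·y³ + 5, and check whether it is a (positive or negative) perfect cube.
Check small values of y:
  y = 0: RHS = 5 is not a perfect cube.
  y = 1: RHS = 20 is not a perfect cube.
  y = -1: RHS = -10 is not a perfect cube.
  y = 2: RHS = 125 = (5)³ ⇒ x = 5 works.
  y = -2: RHS = -115 is not a perfect cube.
  y = 3: RHS = 410 is not a perfect cube.
  y = -3: RHS = -400 is not a perfect cube.
Continuing the search up to |y| = 35 finds no further solutions beyond those listed.
Collected solutions: (5, 2).

Solutions (with |y| ≤ 35): (5, 2).


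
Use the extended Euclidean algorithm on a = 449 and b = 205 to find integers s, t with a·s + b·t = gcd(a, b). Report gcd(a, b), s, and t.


Euclidean algorithm on (449, 205) — divide until remainder is 0:
  449 = 2 · 205 + 39
  205 = 5 · 39 + 10
  39 = 3 · 10 + 9
  10 = 1 · 9 + 1
  9 = 9 · 1 + 0
gcd(449, 205) = 1.
Track Bezout coefficients alongside the remainders: start with r₀ = 449 = a·1 + b·0 (s = 1, t = 0) and r₁ = 205 = a·0 + b·1 (s = 0, t = 1); each new remainder r_{k+1} = r_{k-1} − q_k·r_k inherits s_{k+1} = s_{k-1} − q_k·s_k, t_{k+1} = t_{k-1} − q_k·t_k, so r_k = a·s_k + b·t_k at every step:
  q = 2: r = 39, s = 1 − 2·0 = 1, t = 0 − 2·1 = -2  (check: 449·1 + 205·(-2) = 39)
  q = 5: r = 10, s = 0 − 5·1 = -5, t = 1 − 5·(-2) = 11  (check: 449·(-5) + 205·11 = 10)
  q = 3: r = 9, s = 1 − 3·(-5) = 16, t = -2 − 3·11 = -35  (check: 449·16 + 205·(-35) = 9)
  q = 1: r = 1, s = -5 − 1·16 = -21, t = 11 − 1·(-35) = 46  (check: 449·(-21) + 205·46 = 1)
The row with r = 1 (the gcd) gives the Bezout coefficients s = -21, t = 46.
Result: 449 · (-21) + 205 · (46) = 1.

gcd(449, 205) = 1; s = -21, t = 46 (check: 449·(-21) + 205·46 = 1).


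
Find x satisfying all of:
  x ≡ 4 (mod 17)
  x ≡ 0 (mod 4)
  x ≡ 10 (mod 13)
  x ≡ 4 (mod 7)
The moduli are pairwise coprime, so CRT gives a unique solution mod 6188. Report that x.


Product of moduli M = 17 · 4 · 13 · 7 = 6188.
Merge one congruence at a time:
  Start: x ≡ 4 (mod 17).
  Combine with x ≡ 0 (mod 4); new modulus lcm = 68.
    Write x = 4 + 17·t and substitute into x ≡ 0 (mod 4): 17·t ≡ 0 − 4 = -4 (mod 4).
    Reduce coefficients mod 4: 1·t ≡ 0 (mod 4).
    So t ≡ 0 (mod 4).
    Then x = 4 + 17·0 = 4, valid modulo lcm(17, 4) = 68: x ≡ 4 (mod 68).
  Combine with x ≡ 10 (mod 13); new modulus lcm = 884.
    Write x = 4 + 68·t and substitute into x ≡ 10 (mod 13): 68·t ≡ 10 − 4 = 6 (mod 13).
    Reduce coefficients mod 13: 3·t ≡ 6 (mod 13).
    The inverse of 3 mod 13 is 9 (since 3·9 = 27 = 2·13 + 1), so t ≡ 9·6 = 54 ≡ 2 (mod 13).
    Then x = 4 + 68·2 = 140, valid modulo lcm(68, 13) = 884: x ≡ 140 (mod 884).
  Combine with x ≡ 4 (mod 7); new modulus lcm = 6188.
    Write x = 140 + 884·t and substitute into x ≡ 4 (mod 7): 884·t ≡ 4 − 140 = -136 (mod 7).
    Reduce coefficients mod 7: 2·t ≡ 4 (mod 7).
    The inverse of 2 mod 7 is 4 (since 2·4 = 8 = 1·7 + 1), so t ≡ 4·4 = 16 ≡ 2 (mod 7).
    Then x = 140 + 884·2 = 1908, valid modulo lcm(884, 7) = 6188: x ≡ 1908 (mod 6188).
Verify against each original: 1908 mod 17 = 4, 1908 mod 4 = 0, 1908 mod 13 = 10, 1908 mod 7 = 4.

x ≡ 1908 (mod 6188).


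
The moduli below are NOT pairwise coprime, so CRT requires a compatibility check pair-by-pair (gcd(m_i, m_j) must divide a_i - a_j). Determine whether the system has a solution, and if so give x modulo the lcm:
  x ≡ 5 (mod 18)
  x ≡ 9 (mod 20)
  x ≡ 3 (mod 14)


Moduli 18, 20, 14 are not pairwise coprime, so CRT works modulo lcm(m_i) when all pairwise compatibility conditions hold.
Pairwise compatibility: gcd(m_i, m_j) must divide a_i - a_j for every pair.
Merge one congruence at a time:
  Start: x ≡ 5 (mod 18).
  Combine with x ≡ 9 (mod 20): gcd(18, 20) = 2; 9 - 5 = 4, which IS divisible by 2, so compatible.
    Write x = 5 + 18·t and substitute into x ≡ 9 (mod 20): 18·t ≡ 9 − 5 = 4 (mod 20).
    Divide the congruence (and modulus) by g = 2: 9·t ≡ 2 (mod 10).
    The inverse of 9 mod 10 is 9 (since 9·9 = 81 = 8·10 + 1), so t ≡ 9·2 = 18 ≡ 8 (mod 10).
    Then x = 5 + 18·8 = 149, valid modulo lcm(18, 20) = 180: x ≡ 149 (mod 180).
  Combine with x ≡ 3 (mod 14): gcd(180, 14) = 2; 3 - 149 = -146, which IS divisible by 2, so compatible.
    Write x = 149 + 180·t and substitute into x ≡ 3 (mod 14): 180·t ≡ 3 − 149 = -146 (mod 14).
    Divide the congruence (and modulus) by g = 2: 90·t ≡ -73 (mod 7).
    Reduce coefficients mod 7: 6·t ≡ 4 (mod 7).
    The inverse of 6 mod 7 is 6 (since 6·6 = 36 = 5·7 + 1), so t ≡ 6·4 = 24 ≡ 3 (mod 7).
    Then x = 149 + 180·3 = 689, valid modulo lcm(180, 14) = 1260: x ≡ 689 (mod 1260).
Verify: 689 mod 18 = 5, 689 mod 20 = 9, 689 mod 14 = 3.

x ≡ 689 (mod 1260).


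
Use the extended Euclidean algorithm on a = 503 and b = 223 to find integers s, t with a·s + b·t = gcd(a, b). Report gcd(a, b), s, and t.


Euclidean algorithm on (503, 223) — divide until remainder is 0:
  503 = 2 · 223 + 57
  223 = 3 · 57 + 52
  57 = 1 · 52 + 5
  52 = 10 · 5 + 2
  5 = 2 · 2 + 1
  2 = 2 · 1 + 0
gcd(503, 223) = 1.
Track Bezout coefficients alongside the remainders: start with r₀ = 503 = a·1 + b·0 (s = 1, t = 0) and r₁ = 223 = a·0 + b·1 (s = 0, t = 1); each new remainder r_{k+1} = r_{k-1} − q_k·r_k inherits s_{k+1} = s_{k-1} − q_k·s_k, t_{k+1} = t_{k-1} − q_k·t_k, so r_k = a·s_k + b·t_k at every step:
  q = 2: r = 57, s = 1 − 2·0 = 1, t = 0 − 2·1 = -2  (check: 503·1 + 223·(-2) = 57)
  q = 3: r = 52, s = 0 − 3·1 = -3, t = 1 − 3·(-2) = 7  (check: 503·(-3) + 223·7 = 52)
  q = 1: r = 5, s = 1 − 1·(-3) = 4, t = -2 − 1·7 = -9  (check: 503·4 + 223·(-9) = 5)
  q = 10: r = 2, s = -3 − 10·4 = -43, t = 7 − 10·(-9) = 97  (check: 503·(-43) + 223·97 = 2)
  q = 2: r = 1, s = 4 − 2·(-43) = 90, t = -9 − 2·97 = -203  (check: 503·90 + 223·(-203) = 1)
The row with r = 1 (the gcd) gives the Bezout coefficients s = 90, t = -203.
Result: 503 · (90) + 223 · (-203) = 1.

gcd(503, 223) = 1; s = 90, t = -203 (check: 503·90 + 223·(-203) = 1).


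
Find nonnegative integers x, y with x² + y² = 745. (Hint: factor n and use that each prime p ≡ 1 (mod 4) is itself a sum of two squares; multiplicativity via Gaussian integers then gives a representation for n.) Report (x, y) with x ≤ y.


Step 1: Factor n = 745 = 5 · 149.
Step 2: Check the mod-4 condition on each prime factor: 5 ≡ 1 (mod 4), exponent 1; 149 ≡ 1 (mod 4), exponent 1.
All primes ≡ 3 (mod 4) appear to even exponent (or don't appear), so by the two-squares theorem n IS expressible as a sum of two squares.
Step 3: Build a representation. Here n = 5 · 149 is a product of primes ≡ 1 (mod 4). Each prime p ≡ 1 (mod 4) is itself a sum of two squares; find a² by testing p − a² for a perfect square:
  5: 5 − 1² = 4 = 2² ⇒ 5 = 1² + 2².
  149: 149 − 1² = 148, 149 − 2² = 145, 149 − 3² = 140, 149 − 4² = 133, 149 − 5² = 124, 149 − 6² = 113, 149 − 7² = 100 = 10² ⇒ 149 = 7² + 10².
  Combine using the Brahmagupta–Fibonacci identity (a² + b²)(c² + d²) = (ac − bd)² + (ad + bc)² = (ac + bd)² + (ad − bc)²:
  5 · 149 = 745: from (1² + 2²)(7² + 10²), take (1·7 − 2·10, 1·10 + 2·7) = (7 − 20, 10 + 14) = (-13, 24); dropping signs (only squares matter) gives (13, 24); check 13² + 24² = 169 + 576 = 745 ✓.
Step 4: Order so x ≤ y and verify: 13² + 24² = 169 + 576 = 745 = n. ✓

n = 745 = 13² + 24² (one valid representation with x ≤ y).


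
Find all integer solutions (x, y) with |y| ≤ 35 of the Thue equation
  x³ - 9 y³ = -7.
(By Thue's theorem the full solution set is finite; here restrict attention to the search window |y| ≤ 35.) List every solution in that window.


The equation is x³ - 9y³ = -7. For fixed y, x³ = 9·y³ − 7, so a solution requires the RHS to be a perfect cube.
Strategy: iterate y from -35 to 35, compute RHS = 9·y³ − 7, and check whether it is a (positive or negative) perfect cube.
Check small values of y:
  y = 0: RHS = -7 is not a perfect cube.
  y = 1: RHS = 2 is not a perfect cube.
  y = -1: RHS = -16 is not a perfect cube.
  y = 2: RHS = 65 is not a perfect cube.
  y = -2: RHS = -79 is not a perfect cube.
  y = 3: RHS = 236 is not a perfect cube.
  y = -3: RHS = -250 is not a perfect cube.
Continuing the search up to |y| = 35 finds no solutions either.
No (x, y) in the scanned range satisfies the equation.

No integer solutions with |y| ≤ 35.


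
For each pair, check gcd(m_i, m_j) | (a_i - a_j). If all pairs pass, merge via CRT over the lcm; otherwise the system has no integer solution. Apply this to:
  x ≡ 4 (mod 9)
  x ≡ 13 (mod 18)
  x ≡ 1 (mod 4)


Moduli 9, 18, 4 are not pairwise coprime, so CRT works modulo lcm(m_i) when all pairwise compatibility conditions hold.
Pairwise compatibility: gcd(m_i, m_j) must divide a_i - a_j for every pair.
Merge one congruence at a time:
  Start: x ≡ 4 (mod 9).
  Combine with x ≡ 13 (mod 18): gcd(9, 18) = 9; 13 - 4 = 9, which IS divisible by 9, so compatible.
    Write x = 4 + 9·t and substitute into x ≡ 13 (mod 18): 9·t ≡ 13 − 4 = 9 (mod 18).
    Divide the congruence (and modulus) by g = 9: 1·t ≡ 1 (mod 2).
    So t ≡ 1 (mod 2).
    Then x = 4 + 9·1 = 13, valid modulo lcm(9, 18) = 18: x ≡ 13 (mod 18).
  Combine with x ≡ 1 (mod 4): gcd(18, 4) = 2; 1 - 13 = -12, which IS divisible by 2, so compatible.
    Write x = 13 + 18·t and substitute into x ≡ 1 (mod 4): 18·t ≡ 1 − 13 = -12 (mod 4).
    Divide the congruence (and modulus) by g = 2: 9·t ≡ -6 (mod 2).
    Reduce coefficients mod 2: 1·t ≡ 0 (mod 2).
    So t ≡ 0 (mod 2).
    Then x = 13 + 18·0 = 13, valid modulo lcm(18, 4) = 36: x ≡ 13 (mod 36).
Verify: 13 mod 9 = 4, 13 mod 18 = 13, 13 mod 4 = 1.

x ≡ 13 (mod 36).


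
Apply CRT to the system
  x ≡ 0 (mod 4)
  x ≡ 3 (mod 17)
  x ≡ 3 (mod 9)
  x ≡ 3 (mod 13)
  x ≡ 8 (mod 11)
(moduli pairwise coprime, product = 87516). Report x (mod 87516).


Product of moduli M = 4 · 17 · 9 · 13 · 11 = 87516.
Merge one congruence at a time:
  Start: x ≡ 0 (mod 4).
  Combine with x ≡ 3 (mod 17); new modulus lcm = 68.
    Write x = 0 + 4·t and substitute into x ≡ 3 (mod 17): 4·t ≡ 3 − 0 = 3 (mod 17).
    The inverse of 4 mod 17 is 13 (since 4·13 = 52 = 3·17 + 1), so t ≡ 13·3 = 39 ≡ 5 (mod 17).
    Then x = 0 + 4·5 = 20, valid modulo lcm(4, 17) = 68: x ≡ 20 (mod 68).
  Combine with x ≡ 3 (mod 9); new modulus lcm = 612.
    Write x = 20 + 68·t and substitute into x ≡ 3 (mod 9): 68·t ≡ 3 − 20 = -17 (mod 9).
    Reduce coefficients mod 9: 5·t ≡ 1 (mod 9).
    The inverse of 5 mod 9 is 2 (since 5·2 = 10 = 1·9 + 1), so t ≡ 2·1 = 2 ≡ 2 (mod 9).
    Then x = 20 + 68·2 = 156, valid modulo lcm(68, 9) = 612: x ≡ 156 (mod 612).
  Combine with x ≡ 3 (mod 13); new modulus lcm = 7956.
    Write x = 156 + 612·t and substitute into x ≡ 3 (mod 13): 612·t ≡ 3 − 156 = -153 (mod 13).
    Reduce coefficients mod 13: 1·t ≡ 3 (mod 13).
    So t ≡ 3 (mod 13).
    Then x = 156 + 612·3 = 1992, valid modulo lcm(612, 13) = 7956: x ≡ 1992 (mod 7956).
  Combine with x ≡ 8 (mod 11); new modulus lcm = 87516.
    Write x = 1992 + 7956·t and substitute into x ≡ 8 (mod 11): 7956·t ≡ 8 − 1992 = -1984 (mod 11).
    Reduce coefficients mod 11: 3·t ≡ 7 (mod 11).
    The inverse of 3 mod 11 is 4 (since 3·4 = 12 = 1·11 + 1), so t ≡ 4·7 = 28 ≡ 6 (mod 11).
    Then x = 1992 + 7956·6 = 49728, valid modulo lcm(7956, 11) = 87516: x ≡ 49728 (mod 87516).
Verify against each original: 49728 mod 4 = 0, 49728 mod 17 = 3, 49728 mod 9 = 3, 49728 mod 13 = 3, 49728 mod 11 = 8.

x ≡ 49728 (mod 87516).


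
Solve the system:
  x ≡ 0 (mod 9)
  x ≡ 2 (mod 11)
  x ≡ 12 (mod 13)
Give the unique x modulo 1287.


Moduli 9, 11, 13 are pairwise coprime; by CRT there is a unique solution modulo M = 9 · 11 · 13 = 1287.
Solve pairwise, accumulating the modulus:
  Start with x ≡ 0 (mod 9).
  Combine with x ≡ 2 (mod 11): since gcd(9, 11) = 1, we get a unique residue mod 99.
    Write x = 0 + 9·t and substitute into x ≡ 2 (mod 11): 9·t ≡ 2 − 0 = 2 (mod 11).
    The inverse of 9 mod 11 is 5 (since 9·5 = 45 = 4·11 + 1), so t ≡ 5·2 = 10 ≡ 10 (mod 11).
    Then x = 0 + 9·10 = 90, valid modulo lcm(9, 11) = 99: x ≡ 90 (mod 99).
  Combine with x ≡ 12 (mod 13): since gcd(99, 13) = 1, we get a unique residue mod 1287.
    Write x = 90 + 99·t and substitute into x ≡ 12 (mod 13): 99·t ≡ 12 − 90 = -78 (mod 13).
    Reduce coefficients mod 13: 8·t ≡ 0 (mod 13).
    The inverse of 8 mod 13 is 5 (since 8·5 = 40 = 3·13 + 1), so t ≡ 5·0 = 0 ≡ 0 (mod 13).
    Then x = 90 + 99·0 = 90, valid modulo lcm(99, 13) = 1287: x ≡ 90 (mod 1287).
Verify: 90 mod 9 = 0 ✓, 90 mod 11 = 2 ✓, 90 mod 13 = 12 ✓.

x ≡ 90 (mod 1287).


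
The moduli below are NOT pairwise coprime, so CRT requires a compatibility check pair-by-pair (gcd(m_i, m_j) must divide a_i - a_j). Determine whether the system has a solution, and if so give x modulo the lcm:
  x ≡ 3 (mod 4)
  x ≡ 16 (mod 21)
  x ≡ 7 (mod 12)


Moduli 4, 21, 12 are not pairwise coprime, so CRT works modulo lcm(m_i) when all pairwise compatibility conditions hold.
Pairwise compatibility: gcd(m_i, m_j) must divide a_i - a_j for every pair.
Merge one congruence at a time:
  Start: x ≡ 3 (mod 4).
  Combine with x ≡ 16 (mod 21): gcd(4, 21) = 1; 16 - 3 = 13, which IS divisible by 1, so compatible.
    Write x = 3 + 4·t and substitute into x ≡ 16 (mod 21): 4·t ≡ 16 − 3 = 13 (mod 21).
    The inverse of 4 mod 21 is 16 (since 4·16 = 64 = 3·21 + 1), so t ≡ 16·13 = 208 ≡ 19 (mod 21).
    Then x = 3 + 4·19 = 79, valid modulo lcm(4, 21) = 84: x ≡ 79 (mod 84).
  Combine with x ≡ 7 (mod 12): gcd(84, 12) = 12; 7 - 79 = -72, which IS divisible by 12, so compatible.
    Write x = 79 + 84·t and substitute into x ≡ 7 (mod 12): 84·t ≡ 7 − 79 = -72 (mod 12).
    Divide the congruence (and modulus) by g = 12: 7·t ≡ -6 (mod 1).
    Modulo 1 every t works; take t = 0.
    Then x = 79 + 84·0 = 79, valid modulo lcm(84, 12) = 84: x ≡ 79 (mod 84).
Verify: 79 mod 4 = 3, 79 mod 21 = 16, 79 mod 12 = 7.

x ≡ 79 (mod 84).


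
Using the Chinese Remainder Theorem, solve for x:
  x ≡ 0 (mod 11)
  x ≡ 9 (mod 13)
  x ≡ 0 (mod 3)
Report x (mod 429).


Moduli 11, 13, 3 are pairwise coprime; by CRT there is a unique solution modulo M = 11 · 13 · 3 = 429.
Solve pairwise, accumulating the modulus:
  Start with x ≡ 0 (mod 11).
  Combine with x ≡ 9 (mod 13): since gcd(11, 13) = 1, we get a unique residue mod 143.
    Write x = 0 + 11·t and substitute into x ≡ 9 (mod 13): 11·t ≡ 9 − 0 = 9 (mod 13).
    The inverse of 11 mod 13 is 6 (since 11·6 = 66 = 5·13 + 1), so t ≡ 6·9 = 54 ≡ 2 (mod 13).
    Then x = 0 + 11·2 = 22, valid modulo lcm(11, 13) = 143: x ≡ 22 (mod 143).
  Combine with x ≡ 0 (mod 3): since gcd(143, 3) = 1, we get a unique residue mod 429.
    Write x = 22 + 143·t and substitute into x ≡ 0 (mod 3): 143·t ≡ 0 − 22 = -22 (mod 3).
    Reduce coefficients mod 3: 2·t ≡ 2 (mod 3).
    The inverse of 2 mod 3 is 2 (since 2·2 = 4 = 1·3 + 1), so t ≡ 2·2 = 4 ≡ 1 (mod 3).
    Then x = 22 + 143·1 = 165, valid modulo lcm(143, 3) = 429: x ≡ 165 (mod 429).
Verify: 165 mod 11 = 0 ✓, 165 mod 13 = 9 ✓, 165 mod 3 = 0 ✓.

x ≡ 165 (mod 429).


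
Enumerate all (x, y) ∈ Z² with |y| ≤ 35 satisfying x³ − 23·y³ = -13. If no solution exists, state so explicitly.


The equation is x³ - 23y³ = -13. For fixed y, x³ = 23·y³ − 13, so a solution requires the RHS to be a perfect cube.
Strategy: iterate y from -35 to 35, compute RHS = 23·y³ − 13, and check whether it is a (positive or negative) perfect cube.
Check small values of y:
  y = 0: RHS = -13 is not a perfect cube.
  y = 1: RHS = 10 is not a perfect cube.
  y = -1: RHS = -36 is not a perfect cube.
  y = 2: RHS = 171 is not a perfect cube.
  y = -2: RHS = -197 is not a perfect cube.
  y = 3: RHS = 608 is not a perfect cube.
  y = -3: RHS = -634 is not a perfect cube.
Continuing the search up to |y| = 35 finds no solutions either.
No (x, y) in the scanned range satisfies the equation.

No integer solutions with |y| ≤ 35.


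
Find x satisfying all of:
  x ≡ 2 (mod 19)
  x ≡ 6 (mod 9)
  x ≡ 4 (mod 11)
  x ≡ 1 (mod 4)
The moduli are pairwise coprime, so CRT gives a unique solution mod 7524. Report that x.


Product of moduli M = 19 · 9 · 11 · 4 = 7524.
Merge one congruence at a time:
  Start: x ≡ 2 (mod 19).
  Combine with x ≡ 6 (mod 9); new modulus lcm = 171.
    Write x = 2 + 19·t and substitute into x ≡ 6 (mod 9): 19·t ≡ 6 − 2 = 4 (mod 9).
    Reduce coefficients mod 9: 1·t ≡ 4 (mod 9).
    So t ≡ 4 (mod 9).
    Then x = 2 + 19·4 = 78, valid modulo lcm(19, 9) = 171: x ≡ 78 (mod 171).
  Combine with x ≡ 4 (mod 11); new modulus lcm = 1881.
    Write x = 78 + 171·t and substitute into x ≡ 4 (mod 11): 171·t ≡ 4 − 78 = -74 (mod 11).
    Reduce coefficients mod 11: 6·t ≡ 3 (mod 11).
    The inverse of 6 mod 11 is 2 (since 6·2 = 12 = 1·11 + 1), so t ≡ 2·3 = 6 ≡ 6 (mod 11).
    Then x = 78 + 171·6 = 1104, valid modulo lcm(171, 11) = 1881: x ≡ 1104 (mod 1881).
  Combine with x ≡ 1 (mod 4); new modulus lcm = 7524.
    Write x = 1104 + 1881·t and substitute into x ≡ 1 (mod 4): 1881·t ≡ 1 − 1104 = -1103 (mod 4).
    Reduce coefficients mod 4: 1·t ≡ 1 (mod 4).
    So t ≡ 1 (mod 4).
    Then x = 1104 + 1881·1 = 2985, valid modulo lcm(1881, 4) = 7524: x ≡ 2985 (mod 7524).
Verify against each original: 2985 mod 19 = 2, 2985 mod 9 = 6, 2985 mod 11 = 4, 2985 mod 4 = 1.

x ≡ 2985 (mod 7524).


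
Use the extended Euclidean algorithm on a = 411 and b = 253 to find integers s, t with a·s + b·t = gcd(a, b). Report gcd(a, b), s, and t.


Euclidean algorithm on (411, 253) — divide until remainder is 0:
  411 = 1 · 253 + 158
  253 = 1 · 158 + 95
  158 = 1 · 95 + 63
  95 = 1 · 63 + 32
  63 = 1 · 32 + 31
  32 = 1 · 31 + 1
  31 = 31 · 1 + 0
gcd(411, 253) = 1.
Track Bezout coefficients alongside the remainders: start with r₀ = 411 = a·1 + b·0 (s = 1, t = 0) and r₁ = 253 = a·0 + b·1 (s = 0, t = 1); each new remainder r_{k+1} = r_{k-1} − q_k·r_k inherits s_{k+1} = s_{k-1} − q_k·s_k, t_{k+1} = t_{k-1} − q_k·t_k, so r_k = a·s_k + b·t_k at every step:
  q = 1: r = 158, s = 1 − 1·0 = 1, t = 0 − 1·1 = -1  (check: 411·1 + 253·(-1) = 158)
  q = 1: r = 95, s = 0 − 1·1 = -1, t = 1 − 1·(-1) = 2  (check: 411·(-1) + 253·2 = 95)
  q = 1: r = 63, s = 1 − 1·(-1) = 2, t = -1 − 1·2 = -3  (check: 411·2 + 253·(-3) = 63)
  q = 1: r = 32, s = -1 − 1·2 = -3, t = 2 − 1·(-3) = 5  (check: 411·(-3) + 253·5 = 32)
  q = 1: r = 31, s = 2 − 1·(-3) = 5, t = -3 − 1·5 = -8  (check: 411·5 + 253·(-8) = 31)
  q = 1: r = 1, s = -3 − 1·5 = -8, t = 5 − 1·(-8) = 13  (check: 411·(-8) + 253·13 = 1)
The row with r = 1 (the gcd) gives the Bezout coefficients s = -8, t = 13.
Result: 411 · (-8) + 253 · (13) = 1.

gcd(411, 253) = 1; s = -8, t = 13 (check: 411·(-8) + 253·13 = 1).


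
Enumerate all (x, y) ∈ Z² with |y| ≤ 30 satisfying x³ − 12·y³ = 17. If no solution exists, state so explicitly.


The equation is x³ - 12y³ = 17. For fixed y, x³ = 12·y³ + 17, so a solution requires the RHS to be a perfect cube.
Strategy: iterate y from -30 to 30, compute RHS = 12·y³ + 17, and check whether it is a (positive or negative) perfect cube.
Check small values of y:
  y = 0: RHS = 17 is not a perfect cube.
  y = 1: RHS = 29 is not a perfect cube.
  y = -1: RHS = 5 is not a perfect cube.
  y = 2: RHS = 113 is not a perfect cube.
  y = -2: RHS = -79 is not a perfect cube.
  y = 3: RHS = 341 is not a perfect cube.
  y = -3: RHS = -307 is not a perfect cube.
Continuing the search up to |y| = 30 finds no solutions either.
No (x, y) in the scanned range satisfies the equation.

No integer solutions with |y| ≤ 30.


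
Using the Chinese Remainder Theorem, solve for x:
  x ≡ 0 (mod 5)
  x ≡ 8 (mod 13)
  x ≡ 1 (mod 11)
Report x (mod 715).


Moduli 5, 13, 11 are pairwise coprime; by CRT there is a unique solution modulo M = 5 · 13 · 11 = 715.
Solve pairwise, accumulating the modulus:
  Start with x ≡ 0 (mod 5).
  Combine with x ≡ 8 (mod 13): since gcd(5, 13) = 1, we get a unique residue mod 65.
    Write x = 0 + 5·t and substitute into x ≡ 8 (mod 13): 5·t ≡ 8 − 0 = 8 (mod 13).
    The inverse of 5 mod 13 is 8 (since 5·8 = 40 = 3·13 + 1), so t ≡ 8·8 = 64 ≡ 12 (mod 13).
    Then x = 0 + 5·12 = 60, valid modulo lcm(5, 13) = 65: x ≡ 60 (mod 65).
  Combine with x ≡ 1 (mod 11): since gcd(65, 11) = 1, we get a unique residue mod 715.
    Write x = 60 + 65·t and substitute into x ≡ 1 (mod 11): 65·t ≡ 1 − 60 = -59 (mod 11).
    Reduce coefficients mod 11: 10·t ≡ 7 (mod 11).
    The inverse of 10 mod 11 is 10 (since 10·10 = 100 = 9·11 + 1), so t ≡ 10·7 = 70 ≡ 4 (mod 11).
    Then x = 60 + 65·4 = 320, valid modulo lcm(65, 11) = 715: x ≡ 320 (mod 715).
Verify: 320 mod 5 = 0 ✓, 320 mod 13 = 8 ✓, 320 mod 11 = 1 ✓.

x ≡ 320 (mod 715).


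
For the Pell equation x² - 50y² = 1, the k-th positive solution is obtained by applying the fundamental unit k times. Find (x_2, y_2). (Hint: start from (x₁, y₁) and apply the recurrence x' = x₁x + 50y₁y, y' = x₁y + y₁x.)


Step 1: Find the fundamental solution (x₁, y₁) of x² - 50y² = 1.
  Expand √50 as a continued fraction. a₀ = ⌊√50⌋ = 7; iterate m_{k+1} = d_k·a_k − m_k, d_{k+1} = (50 − m_{k+1}²)/d_k, a_{k+1} = ⌊(a₀ + m_{k+1})/d_{k+1}⌋ (starting m₀ = 0, d₀ = 1), with convergents p_k = a_k·p_{k-1} + p_{k-2}, q_k = a_k·q_{k-1} + q_{k-2} (p₋₁ = 1, q₋₁ = 0):
  k = 0: a₀ = 7; p₀/q₀ = 7/1; p₀² − 50·q₀² = 49 − 50 = -1.
  k = 1: m = 7, d = 1, a = ⌊(7 + 7)/1⌋ = 14; p/q = (14·7 + 1)/(14·1 + 0) = 99/14; p² − 50·q² = 9801 − 9800 = 1.
  The first convergent with p² − 50·q² = 1 gives the fundamental solution (x₁, y₁) = (99, 14).
Step 2: Apply the recurrence (x_{n+1}, y_{n+1}) = (x₁x_n + 50y₁y_n, x₁y_n + y₁x_n) repeatedly.
  From (x_1, y_1) = (99, 14): x_2 = 99·99 + 50·14·14 = 19601; y_2 = 99·14 + 14·99 = 2772.
Step 3: Verify x_2² - 50·y_2² = 384199201 - 384199200 = 1 (should be 1). ✓

(x_1, y_1) = (99, 14); (x_2, y_2) = (19601, 2772).
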